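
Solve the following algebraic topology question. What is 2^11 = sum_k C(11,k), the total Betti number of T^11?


b_k(T^11) = C(11,k), so the sum over k is sum_k C(11,k) = 2^11.
Total = 2^11 = 2048

2048


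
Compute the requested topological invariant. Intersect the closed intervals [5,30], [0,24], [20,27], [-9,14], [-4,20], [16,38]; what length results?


Intersection = [max(a_i), min(b_i)] = [20, 14].
Since 20 > 14, the intersection is empty.
Length = 0

0


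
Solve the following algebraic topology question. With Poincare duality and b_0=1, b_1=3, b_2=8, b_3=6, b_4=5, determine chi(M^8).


By Poincare duality b_k = b_{8-k}, so full Betti numbers: b_0=1, b_1=3, b_2=8, b_3=6, b_4=5, b_5=6, b_6=8, b_7=3, b_8=1.
chi = sum (-1)^k b_k = 5

5


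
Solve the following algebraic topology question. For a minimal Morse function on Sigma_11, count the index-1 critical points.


A perfect Morse function has m_k = b_k.
For Sigma_11: b_0=1, b_1=2g=22, b_2=1.
Saddles m_1 = 2g = 22

22


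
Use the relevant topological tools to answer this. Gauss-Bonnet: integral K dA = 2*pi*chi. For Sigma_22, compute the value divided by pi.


Gauss-Bonnet: integral K dA = 2*pi*chi(M).
chi(Sigma_22) = 2 - 2*22 = -42.
(integral K dA)/pi = 2*chi = 2*(-42) = -84

-84


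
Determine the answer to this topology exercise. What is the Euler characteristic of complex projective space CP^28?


CP^28 has one cell in each even dimension 0, 2, ..., 2*28 (28+1 cells total).
All cells are even-dimensional, so chi = number of cells.
chi = 28 + 1 = 29

29


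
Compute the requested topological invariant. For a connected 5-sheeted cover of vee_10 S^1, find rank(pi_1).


Nielsen-Schreier: an index-n subgroup of F_r is free of rank 1 + n(r-1).
Equivalently: chi(cover) = n*chi(base); chi(vee_r S^1) = 1 - 10 = -9.
chi(E) = 5*(-9) = -45; rank = 1 - chi(E) = 1 - (-45) = 46.
rank = 1 + 5*(10-1) = 1 + 45 = 46

46


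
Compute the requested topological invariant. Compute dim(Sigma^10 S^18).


Each suspension raises dimension by 1: Sigma S^n = S^{n+1}.
Sigma^10 S^18 = S^{18+10} = S^28

28


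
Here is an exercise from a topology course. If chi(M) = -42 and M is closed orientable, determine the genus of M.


chi = 2 - 2g for closed orientable surfaces.
-42 = 2 - 2g
2g = 2 - (-42) = 44
g = 22

22


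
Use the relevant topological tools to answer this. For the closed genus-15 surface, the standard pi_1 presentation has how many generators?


Standard presentation: pi_1(Sigma_g) = <a_1,b_1,...,a_g,b_g | [a_1,b_1]...[a_g,b_g] = 1>.
Number of generators = 2g = 2*15 = 30

30


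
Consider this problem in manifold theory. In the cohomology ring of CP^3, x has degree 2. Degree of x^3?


|x| = 2 in H^*(CP^n).
|x^3| = 3 * |x| = 3 * 2 = 6

6


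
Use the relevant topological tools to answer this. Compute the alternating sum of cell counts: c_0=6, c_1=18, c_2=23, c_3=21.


chi = sum_k (-1)^k c_k.
= (-1)^0*6 + (-1)^1*18 + (-1)^2*23 + (-1)^3*21
= (6) + (-18) + (23) + (-21)
= -10

-10


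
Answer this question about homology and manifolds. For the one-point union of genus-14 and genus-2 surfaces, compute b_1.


For a wedge: H_1(A v B) = H_1(A) + H_1(B).
b_1(Sigma_14) = 28, b_1(Sigma_2) = 4.
b_1 = 28 + 4 = 32

32


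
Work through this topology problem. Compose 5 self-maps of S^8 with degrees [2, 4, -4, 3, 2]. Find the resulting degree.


Degree is multiplicative: deg(composition) = product of degrees.
= (2) * (4) * (-4) * (3) * (2) = -192

-192


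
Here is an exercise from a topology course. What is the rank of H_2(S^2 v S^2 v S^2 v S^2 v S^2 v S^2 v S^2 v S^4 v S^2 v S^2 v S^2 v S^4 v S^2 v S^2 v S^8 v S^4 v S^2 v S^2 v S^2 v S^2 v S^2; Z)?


For a wedge of spheres, H_k (k>0) is free on one generator per sphere of dimension k.
Spheres of dimension 2: count = 17.
b_2 = 17

17


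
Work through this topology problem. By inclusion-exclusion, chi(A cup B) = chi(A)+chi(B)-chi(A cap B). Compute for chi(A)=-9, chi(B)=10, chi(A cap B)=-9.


chi(A cup B) = chi(A) + chi(B) - chi(A cap B)
= -9 + (10) - (-9)
= 10

10


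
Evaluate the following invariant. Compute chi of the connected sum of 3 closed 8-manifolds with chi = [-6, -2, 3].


For n-manifolds: chi(A#B) = chi(A) + chi(B) - chi(S^8).
chi(S^8) = 1 + (-1)^8 = 2.
chi(#) = (sum chi_i) - (3-1)*chi(S^8) = -5 - 2*2 = -9

-9


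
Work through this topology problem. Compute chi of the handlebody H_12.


A genus-g handlebody deformation retracts to a wedge of g circles.
chi(vee_g S^1) = 1 - g.
chi(H_12) = 1 - 12 = -11

-11


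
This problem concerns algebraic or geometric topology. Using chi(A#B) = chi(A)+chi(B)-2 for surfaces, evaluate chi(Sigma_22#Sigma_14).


chi(Sigma_22) = 2 - 2*22 = -42
chi(Sigma_14) = 2 - 2*14 = -26
For surfaces: chi(A#B) = chi(A) + chi(B) - 2.
chi = -42 + -26 - 2 = -70

-70


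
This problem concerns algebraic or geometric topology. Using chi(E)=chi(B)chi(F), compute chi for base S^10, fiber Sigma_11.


chi(S^10) = 2 (n even), chi(Sigma_11) = 2 - 2*11 = -20.
chi(E) = 2 * (-20) = -40

-40


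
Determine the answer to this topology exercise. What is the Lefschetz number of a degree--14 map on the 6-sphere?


On S^6: L(f) = tr(f_0*) + (-1)^6 tr(f_6*) = 1 + (-1)^6 * deg(f).
L(f) = 1 + (-1)^6 * -14 = 1 + -14 = -13

-13


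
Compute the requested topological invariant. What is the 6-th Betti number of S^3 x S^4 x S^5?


Each S^d has Poincare polynomial 1 + t^d.
The product S^3 x S^4 x S^5 has Poincare polynomial prod(1+t^d_i).
Expanding: b_0=1, b_3=1, b_4=1, b_5=1, b_7=1, b_8=1, b_9=1, b_12=1.
b_6 = 0

0


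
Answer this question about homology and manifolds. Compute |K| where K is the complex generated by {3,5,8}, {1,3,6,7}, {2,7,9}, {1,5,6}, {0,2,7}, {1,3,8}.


Each maximal simplex on m vertices has 2^m - 1 nonempty faces.
Take the union (dedupe shared faces).
Total distinct faces = 36

36


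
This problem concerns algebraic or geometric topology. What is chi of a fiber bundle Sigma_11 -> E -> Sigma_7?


For a fiber bundle F -> E -> B (with CW structure): chi(E) = chi(B) * chi(F).
chi(Sigma_7) = -12, chi(Sigma_11) = -20.
chi(E) = (-12) * (-20) = 240

240


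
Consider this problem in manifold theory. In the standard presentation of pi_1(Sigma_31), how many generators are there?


Standard presentation: pi_1(Sigma_g) = <a_1,b_1,...,a_g,b_g | [a_1,b_1]...[a_g,b_g] = 1>.
Number of generators = 2g = 2*31 = 62

62


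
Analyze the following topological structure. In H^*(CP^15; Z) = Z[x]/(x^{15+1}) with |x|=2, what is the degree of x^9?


|x| = 2 in H^*(CP^n).
|x^9| = 9 * |x| = 9 * 2 = 18

18


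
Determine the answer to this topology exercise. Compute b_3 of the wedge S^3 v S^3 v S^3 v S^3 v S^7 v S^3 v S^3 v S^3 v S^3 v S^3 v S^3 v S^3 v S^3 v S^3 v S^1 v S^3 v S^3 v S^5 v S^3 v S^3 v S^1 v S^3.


For a wedge of spheres, H_k (k>0) is free on one generator per sphere of dimension k.
Spheres of dimension 3: count = 18.
b_3 = 18

18


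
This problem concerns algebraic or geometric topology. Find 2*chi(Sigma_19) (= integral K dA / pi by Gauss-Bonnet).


Gauss-Bonnet: integral K dA = 2*pi*chi(M).
chi(Sigma_19) = 2 - 2*19 = -36.
(integral K dA)/pi = 2*chi = 2*(-36) = -72

-72


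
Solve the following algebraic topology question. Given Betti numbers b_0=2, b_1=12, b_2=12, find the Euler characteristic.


chi = sum_k (-1)^k b_k.
= (2) + (-12) + (12)
= 2

2


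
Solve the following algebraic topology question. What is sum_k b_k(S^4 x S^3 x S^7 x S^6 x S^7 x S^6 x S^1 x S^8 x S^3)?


Total Betti number is multiplicative under products.
Each S^d (d>=1) has total Betti number 2.
There are 9 sphere factors.
Total = 2^9 = 512

512


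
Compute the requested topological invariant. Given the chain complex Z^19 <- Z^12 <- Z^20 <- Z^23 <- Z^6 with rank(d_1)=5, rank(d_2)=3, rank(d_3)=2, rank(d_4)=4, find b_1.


rank H_k = rank(ker d_k) - rank(im d_{k+1}).
rank(ker d_1) = rank(C_1) - rank(d_1) = 12 - 5 = 7.
rank(im d_{1+1}) = 3.
rank H_1 = 7 - 3 = 4

4


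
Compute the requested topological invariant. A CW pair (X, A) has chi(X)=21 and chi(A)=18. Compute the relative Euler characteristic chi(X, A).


Relative Euler characteristic: chi(X, A) = chi(X) - chi(A).
= 21 - (18) = 3

3


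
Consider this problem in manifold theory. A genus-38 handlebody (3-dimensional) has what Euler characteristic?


A genus-g handlebody deformation retracts to a wedge of g circles.
chi(vee_g S^1) = 1 - g.
chi(H_38) = 1 - 38 = -37

-37


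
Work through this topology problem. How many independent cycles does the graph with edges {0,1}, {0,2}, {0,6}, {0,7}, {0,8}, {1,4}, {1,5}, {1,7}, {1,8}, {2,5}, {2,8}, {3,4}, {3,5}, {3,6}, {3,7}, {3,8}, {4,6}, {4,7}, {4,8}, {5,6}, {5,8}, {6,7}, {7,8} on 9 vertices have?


b_1 = E - V + (number of components).
E = 23, V = 9, components = 1.
b_1 = 23 - 9 + 1 = 15

15


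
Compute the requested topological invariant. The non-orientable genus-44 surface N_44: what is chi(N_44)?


For a non-orientable closed surface with k crosscaps: chi = 2 - k.
Here k = 44.
chi = 2 - 44 = -42

-42


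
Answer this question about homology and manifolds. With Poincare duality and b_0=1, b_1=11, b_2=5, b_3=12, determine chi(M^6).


By Poincare duality b_k = b_{6-k}, so full Betti numbers: b_0=1, b_1=11, b_2=5, b_3=12, b_4=5, b_5=11, b_6=1.
chi = sum (-1)^k b_k = -22

-22


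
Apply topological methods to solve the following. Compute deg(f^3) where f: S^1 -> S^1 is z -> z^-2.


deg(f) = -2. Degree is multiplicative: deg(f^3) = (deg f)^3.
deg(f^3) = (-2)^3 = -8

-8


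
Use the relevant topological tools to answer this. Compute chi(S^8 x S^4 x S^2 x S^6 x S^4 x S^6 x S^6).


chi is multiplicative: chi(X x Y) = chi(X) chi(Y).
Each even-dim sphere has chi = 2. There are 7 factors.
chi = 2^7 = 128

128


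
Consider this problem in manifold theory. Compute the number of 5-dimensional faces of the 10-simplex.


Delta^10 has 10+1 vertices. A 5-face is a choice of 5+1 vertices.
f_5 = C(10+1, 5+1) = C(11,6) = 462

462


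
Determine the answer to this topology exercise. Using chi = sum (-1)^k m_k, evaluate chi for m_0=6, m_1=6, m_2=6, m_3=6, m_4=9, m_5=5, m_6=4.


Morse theory: chi(M) = sum_k (-1)^k m_k where m_k = #(index-k critical points).
= (6) + (-6) + (6) + (-6) + (9) + (-5) + (4) = 8

8


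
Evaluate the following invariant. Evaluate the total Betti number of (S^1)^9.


b_k(T^9) = C(9,k), so the sum over k is sum_k C(9,k) = 2^9.
Total = 2^9 = 512

512


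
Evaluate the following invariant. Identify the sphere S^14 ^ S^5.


S^m ^ S^n = S^{m+n}.
k = 14 + 5 = 19

19


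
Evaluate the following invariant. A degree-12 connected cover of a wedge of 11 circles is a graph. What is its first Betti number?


Nielsen-Schreier: an index-n subgroup of F_r is free of rank 1 + n(r-1).
Equivalently: chi(cover) = n*chi(base); chi(vee_r S^1) = 1 - 11 = -10.
chi(E) = 12*(-10) = -120; rank = 1 - chi(E) = 1 - (-120) = 121.
rank = 1 + 12*(11-1) = 1 + 120 = 121

121


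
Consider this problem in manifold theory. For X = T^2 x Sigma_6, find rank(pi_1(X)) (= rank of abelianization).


pi_1(A x B) = pi_1(A) x pi_1(B); rank of abelianization = b_1.
b_1(T^2) = 2, b_1(Sigma_6) = 2*6 = 12.
b_1(product) = 2 + 12 = 14

14


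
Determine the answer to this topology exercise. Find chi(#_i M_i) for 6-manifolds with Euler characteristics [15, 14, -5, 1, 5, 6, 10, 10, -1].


For n-manifolds: chi(A#B) = chi(A) + chi(B) - chi(S^6).
chi(S^6) = 1 + (-1)^6 = 2.
chi(#) = (sum chi_i) - (9-1)*chi(S^6) = 55 - 8*2 = 39

39


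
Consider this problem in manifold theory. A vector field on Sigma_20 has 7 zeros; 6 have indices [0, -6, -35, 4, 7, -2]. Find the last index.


Poincare-Hopf: sum of indices = chi(M).
chi(Sigma_20) = 2 - 2*20 = -38.
Sum of known indices = -32.
x = chi - (sum known) = -38 - (-32) = -6

-6


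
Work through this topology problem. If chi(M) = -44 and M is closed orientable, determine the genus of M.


chi = 2 - 2g for closed orientable surfaces.
-44 = 2 - 2g
2g = 2 - (-44) = 46
g = 23

23


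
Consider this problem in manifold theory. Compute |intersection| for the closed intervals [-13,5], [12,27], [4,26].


Intersection = [max(a_i), min(b_i)] = [12, 5].
Since 12 > 5, the intersection is empty.
Length = 0

0


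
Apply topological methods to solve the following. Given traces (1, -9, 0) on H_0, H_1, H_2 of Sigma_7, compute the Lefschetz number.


L(f) = tr(f_0*) - tr(f_1*) + tr(f_2*).
= 1 - (-9) + (0)
= 10

10


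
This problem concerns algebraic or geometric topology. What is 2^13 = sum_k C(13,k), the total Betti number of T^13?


b_k(T^13) = C(13,k), so the sum over k is sum_k C(13,k) = 2^13.
Total = 2^13 = 8192

8192


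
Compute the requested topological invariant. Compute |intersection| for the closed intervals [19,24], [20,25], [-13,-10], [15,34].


Intersection = [max(a_i), min(b_i)] = [20, -10].
Since 20 > -10, the intersection is empty.
Length = 0

0


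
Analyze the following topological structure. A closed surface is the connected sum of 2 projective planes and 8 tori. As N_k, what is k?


Since a >= 1, the sum is non-orientable; each T^2 can be replaced by RP^2 # RP^2 (since T^2#RP^2 = 3RP^2).
Total crosscaps k = 2 + 2*8 = 18.
Check via chi: chi = 2*1 + 8*0 - (2+8-1)*2 = -16 = 2 - k = -16. Consistent.

18


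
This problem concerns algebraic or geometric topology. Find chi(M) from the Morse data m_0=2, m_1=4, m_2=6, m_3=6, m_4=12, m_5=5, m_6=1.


Morse theory: chi(M) = sum_k (-1)^k m_k where m_k = #(index-k critical points).
= (2) + (-4) + (6) + (-6) + (12) + (-5) + (1) = 6

6


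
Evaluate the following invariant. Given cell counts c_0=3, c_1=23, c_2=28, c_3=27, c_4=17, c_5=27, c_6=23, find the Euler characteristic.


chi = sum_k (-1)^k c_k.
= (-1)^0*3 + (-1)^1*23 + (-1)^2*28 + (-1)^3*27 + (-1)^4*17 + (-1)^5*27 + (-1)^6*23
= (3) + (-23) + (28) + (-27) + (17) + (-27) + (23)
= -6

-6


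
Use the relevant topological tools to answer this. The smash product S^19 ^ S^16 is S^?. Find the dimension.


S^m ^ S^n = S^{m+n}.
k = 19 + 16 = 35

35


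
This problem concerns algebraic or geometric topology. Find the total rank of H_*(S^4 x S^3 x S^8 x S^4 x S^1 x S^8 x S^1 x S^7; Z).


Total Betti number is multiplicative under products.
Each S^d (d>=1) has total Betti number 2.
There are 8 sphere factors.
Total = 2^8 = 256

256


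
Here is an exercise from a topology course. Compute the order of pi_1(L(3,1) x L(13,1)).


pi_1(X x Y) = pi_1(X) x pi_1(Y).
pi_1(L(3,1)) = Z/3, pi_1(L(13,1)) = Z/13.
|Z/3 x Z/13| = 3 * 13 = 39

39


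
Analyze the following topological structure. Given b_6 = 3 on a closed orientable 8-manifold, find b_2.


Poincare duality for closed orientable n-manifolds: b_k = b_{n-k}.
Here n = 8, so b_2 = b_6 = 3

3


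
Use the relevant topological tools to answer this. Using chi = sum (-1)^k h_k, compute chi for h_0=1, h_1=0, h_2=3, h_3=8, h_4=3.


Handles of index k contribute (-1)^k to chi (same as CW cells).
chi = (1) + (0) + (3) + (-8) + (3) = -1

-1


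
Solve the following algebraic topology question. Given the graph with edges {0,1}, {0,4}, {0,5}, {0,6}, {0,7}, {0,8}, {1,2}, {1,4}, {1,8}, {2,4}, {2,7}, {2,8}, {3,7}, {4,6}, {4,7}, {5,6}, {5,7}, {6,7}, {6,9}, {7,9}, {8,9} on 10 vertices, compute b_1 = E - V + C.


b_1 = E - V + (number of components).
E = 21, V = 10, components = 1.
b_1 = 21 - 10 + 1 = 12

12


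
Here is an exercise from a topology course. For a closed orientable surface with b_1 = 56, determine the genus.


For a closed orientable surface: b_1 = 2g.
56 = 2g
g = 56 / 2 = 28

28


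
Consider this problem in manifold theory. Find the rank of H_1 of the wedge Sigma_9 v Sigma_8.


For a wedge: H_1(A v B) = H_1(A) + H_1(B).
b_1(Sigma_9) = 18, b_1(Sigma_8) = 16.
b_1 = 18 + 16 = 34

34


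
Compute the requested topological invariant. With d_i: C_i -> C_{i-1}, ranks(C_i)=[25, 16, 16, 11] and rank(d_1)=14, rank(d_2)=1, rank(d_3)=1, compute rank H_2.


rank H_k = rank(ker d_k) - rank(im d_{k+1}).
rank(ker d_2) = rank(C_2) - rank(d_2) = 16 - 1 = 15.
rank(im d_{2+1}) = 1.
rank H_2 = 15 - 1 = 14

14


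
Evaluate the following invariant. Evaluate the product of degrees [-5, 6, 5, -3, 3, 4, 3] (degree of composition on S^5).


Degree is multiplicative: deg(composition) = product of degrees.
= (-5) * (6) * (5) * (-3) * (3) * (4) * (3) = 16200

16200


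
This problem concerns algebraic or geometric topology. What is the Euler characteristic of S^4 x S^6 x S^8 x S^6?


chi is multiplicative: chi(X x Y) = chi(X) chi(Y).
Each even-dim sphere has chi = 2. There are 4 factors.
chi = 2^4 = 16

16


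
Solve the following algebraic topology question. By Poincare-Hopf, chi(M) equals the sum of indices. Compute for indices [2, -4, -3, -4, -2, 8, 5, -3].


Poincare-Hopf: chi(M) = sum of indices of zeros.
chi = (2) + (-4) + (-3) + (-4) + (-2) + (8) + (5) + (-3) = -1

-1


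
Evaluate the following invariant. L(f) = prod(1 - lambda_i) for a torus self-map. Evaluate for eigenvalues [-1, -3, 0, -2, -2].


For a torus self-map: L(f) = det(I - A) where A acts on H_1.
L(f) = (1--1) * (1--3) * (1-0) * (1--2) * (1--2) = 2 * 4 * 1 * 3 * 3 = 72

72


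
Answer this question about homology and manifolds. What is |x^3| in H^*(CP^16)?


|x| = 2 in H^*(CP^n).
|x^3| = 3 * |x| = 3 * 2 = 6

6


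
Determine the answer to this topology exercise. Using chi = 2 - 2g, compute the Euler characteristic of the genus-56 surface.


For a closed orientable surface of genus g: chi = 2 - 2g.
Here g = 56.
chi = 2 - 2*56 = 2 - 112 = -110

-110


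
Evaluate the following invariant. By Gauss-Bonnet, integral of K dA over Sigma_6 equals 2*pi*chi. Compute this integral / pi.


Gauss-Bonnet: integral K dA = 2*pi*chi(M).
chi(Sigma_6) = 2 - 2*6 = -10.
(integral K dA)/pi = 2*chi = 2*(-10) = -20

-20


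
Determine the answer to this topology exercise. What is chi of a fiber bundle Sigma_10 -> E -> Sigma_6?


For a fiber bundle F -> E -> B (with CW structure): chi(E) = chi(B) * chi(F).
chi(Sigma_6) = -10, chi(Sigma_10) = -18.
chi(E) = (-10) * (-18) = 180

180


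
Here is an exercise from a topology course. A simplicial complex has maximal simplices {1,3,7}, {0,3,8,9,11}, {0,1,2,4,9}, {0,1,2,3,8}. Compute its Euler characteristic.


Enumerate all faces; f-vector: f_0=9, f_1=25, f_2=29, f_3=15, f_4=3.
chi = sum (-1)^k f_k = 1

1


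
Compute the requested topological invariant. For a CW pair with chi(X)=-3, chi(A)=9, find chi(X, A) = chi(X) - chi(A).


Relative Euler characteristic: chi(X, A) = chi(X) - chi(A).
= -3 - (9) = -12

-12


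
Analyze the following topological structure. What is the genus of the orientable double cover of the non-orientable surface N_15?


chi(N_15) = 2 - 15 = -13.
Double cover: chi(Sigma_g) = 2 * chi(N_15) = 2*(-13) = -26.
2 - 2g = -26, so g = (2 - (-26))/2 = 28/2 = 14

14


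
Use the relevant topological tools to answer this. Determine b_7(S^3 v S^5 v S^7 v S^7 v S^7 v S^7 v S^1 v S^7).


For a wedge of spheres, H_k (k>0) is free on one generator per sphere of dimension k.
Spheres of dimension 7: count = 5.
b_7 = 5

5


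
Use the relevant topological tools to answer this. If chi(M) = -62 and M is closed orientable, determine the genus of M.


chi = 2 - 2g for closed orientable surfaces.
-62 = 2 - 2g
2g = 2 - (-62) = 64
g = 32

32


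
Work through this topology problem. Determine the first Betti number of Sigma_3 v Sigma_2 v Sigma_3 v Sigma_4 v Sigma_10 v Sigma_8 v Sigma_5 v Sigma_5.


For a wedge X v Y: reduced H_k(X v Y) = H_k(X) + H_k(Y).
Each Sigma_g contributes b_1 = 2g.
b_1 = 6 + 4 + 6 + 8 + 20 + 16 + 10 + 10 = 80

80


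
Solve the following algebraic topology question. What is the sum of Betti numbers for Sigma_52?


For Sigma_52: b_0 = 1, b_1 = 2g = 104, b_2 = 1.
Total = 1 + 104 + 1 = 106

106


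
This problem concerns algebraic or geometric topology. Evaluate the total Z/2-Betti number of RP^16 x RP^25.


dim H^*(RP^n; Z/2) = n+1 (one Z/2 in each degree 0..n).
Total Betti number is multiplicative.
Total = (16+1) * (25+1) = 17 * 26 = 442

442


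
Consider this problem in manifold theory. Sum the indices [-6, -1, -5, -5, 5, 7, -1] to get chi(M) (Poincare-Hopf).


Poincare-Hopf: chi(M) = sum of indices of zeros.
chi = (-6) + (-1) + (-5) + (-5) + (5) + (7) + (-1) = -6

-6


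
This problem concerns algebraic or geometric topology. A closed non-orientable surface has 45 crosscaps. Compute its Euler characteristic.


For a non-orientable closed surface with k crosscaps: chi = 2 - k.
Here k = 45.
chi = 2 - 45 = -43

-43


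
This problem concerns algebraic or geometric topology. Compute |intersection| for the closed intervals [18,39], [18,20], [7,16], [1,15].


Intersection = [max(a_i), min(b_i)] = [18, 15].
Since 18 > 15, the intersection is empty.
Length = 0

0


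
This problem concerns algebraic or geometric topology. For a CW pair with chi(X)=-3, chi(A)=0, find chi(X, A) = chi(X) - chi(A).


Relative Euler characteristic: chi(X, A) = chi(X) - chi(A).
= -3 - (0) = -3

-3


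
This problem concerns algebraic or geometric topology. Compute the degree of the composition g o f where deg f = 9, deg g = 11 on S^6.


Degree is multiplicative under composition: deg(g o f) = deg(g) * deg(f).
= 11 * 9 = 99

99


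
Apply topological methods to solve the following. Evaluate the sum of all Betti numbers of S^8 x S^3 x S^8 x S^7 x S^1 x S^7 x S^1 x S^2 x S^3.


Total Betti number is multiplicative under products.
Each S^d (d>=1) has total Betti number 2.
There are 9 sphere factors.
Total = 2^9 = 512

512


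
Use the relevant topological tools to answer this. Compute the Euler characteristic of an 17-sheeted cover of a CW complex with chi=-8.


For a finite covering: chi(E) = (number of sheets) * chi(B).
chi(E) = 17 * (-8) = -136

-136


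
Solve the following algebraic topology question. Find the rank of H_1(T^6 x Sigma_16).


pi_1(A x B) = pi_1(A) x pi_1(B); rank of abelianization = b_1.
b_1(T^6) = 6, b_1(Sigma_16) = 2*16 = 32.
b_1(product) = 6 + 32 = 38

38


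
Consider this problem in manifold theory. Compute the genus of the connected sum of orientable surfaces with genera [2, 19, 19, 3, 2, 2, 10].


Genus is additive under connected sum of orientable surfaces.
g = 2 + 19 + 19 + 3 + 2 + 2 + 10 = 57

57


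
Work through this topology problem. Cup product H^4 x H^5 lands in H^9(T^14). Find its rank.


Cup product: H^p x H^q -> H^{p+q}; here p+q = 4+5 = 9.
rank H^k(T^n) = C(n,k).
C(14,9) = 2002

2002


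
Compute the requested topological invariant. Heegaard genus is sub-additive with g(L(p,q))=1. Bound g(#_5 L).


Heegaard genus satisfies g(A#B) <= g(A) + g(B).
Each lens space has g = 1.
Upper bound: 5 * 1 = 5

5


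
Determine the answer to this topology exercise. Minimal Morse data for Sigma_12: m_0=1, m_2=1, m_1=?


A perfect Morse function has m_k = b_k.
For Sigma_12: b_0=1, b_1=2g=24, b_2=1.
Saddles m_1 = 2g = 24

24


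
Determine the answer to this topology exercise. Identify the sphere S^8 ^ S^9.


S^m ^ S^n = S^{m+n}.
k = 8 + 9 = 17

17


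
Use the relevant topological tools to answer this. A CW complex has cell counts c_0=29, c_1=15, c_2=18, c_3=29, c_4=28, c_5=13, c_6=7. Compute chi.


chi = sum_k (-1)^k c_k.
= (-1)^0*29 + (-1)^1*15 + (-1)^2*18 + (-1)^3*29 + (-1)^4*28 + (-1)^5*13 + (-1)^6*7
= (29) + (-15) + (18) + (-29) + (28) + (-13) + (7)
= 25

25


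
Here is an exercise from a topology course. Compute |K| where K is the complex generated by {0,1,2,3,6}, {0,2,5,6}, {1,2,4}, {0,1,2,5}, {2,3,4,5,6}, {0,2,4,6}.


Each maximal simplex on m vertices has 2^m - 1 nonempty faces.
Take the union (dedupe shared faces).
Total distinct faces = 69

69


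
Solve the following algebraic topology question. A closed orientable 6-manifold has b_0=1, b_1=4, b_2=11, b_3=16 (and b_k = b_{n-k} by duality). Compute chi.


By Poincare duality b_k = b_{6-k}, so full Betti numbers: b_0=1, b_1=4, b_2=11, b_3=16, b_4=11, b_5=4, b_6=1.
chi = sum (-1)^k b_k = 0

0


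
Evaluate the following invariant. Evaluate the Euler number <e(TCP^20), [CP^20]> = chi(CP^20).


For any closed oriented manifold, <e(TM),[M]> = chi(M).
chi(CP^20) = 20+1 = 21

21


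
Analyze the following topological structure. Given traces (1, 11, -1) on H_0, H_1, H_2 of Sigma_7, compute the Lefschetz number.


L(f) = tr(f_0*) - tr(f_1*) + tr(f_2*).
= 1 - (11) + (-1)
= -11

-11


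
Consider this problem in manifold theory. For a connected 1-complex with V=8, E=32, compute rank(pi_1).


For a connected graph: rank(pi_1) = b_1 = E - V + 1 = 1 - chi.
chi = V - E = 8 - 32 = -24.
rank = 1 - (-24) = 32 - 8 + 1 = 25

25


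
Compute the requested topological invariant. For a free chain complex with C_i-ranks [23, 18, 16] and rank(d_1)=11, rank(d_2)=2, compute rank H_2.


rank H_k = rank(ker d_k) - rank(im d_{k+1}).
rank(ker d_2) = rank(C_2) - rank(d_2) = 16 - 2 = 14.
rank(im d_{2+1}) = 0.
rank H_2 = 14 - 0 = 14

14


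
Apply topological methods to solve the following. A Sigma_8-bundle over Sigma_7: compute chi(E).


For a fiber bundle F -> E -> B (with CW structure): chi(E) = chi(B) * chi(F).
chi(Sigma_7) = -12, chi(Sigma_8) = -14.
chi(E) = (-12) * (-14) = 168

168


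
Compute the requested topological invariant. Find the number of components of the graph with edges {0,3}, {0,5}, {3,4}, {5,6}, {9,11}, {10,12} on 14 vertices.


Run DFS/union-find over 14 vertices.
V = 14, E = 6.
Number of components = 8

8


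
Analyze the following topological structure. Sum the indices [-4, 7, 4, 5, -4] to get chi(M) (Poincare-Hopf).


Poincare-Hopf: chi(M) = sum of indices of zeros.
chi = (-4) + (7) + (4) + (5) + (-4) = 8

8


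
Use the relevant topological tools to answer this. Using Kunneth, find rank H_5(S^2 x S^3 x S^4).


Each S^d has Poincare polynomial 1 + t^d.
The product S^2 x S^3 x S^4 has Poincare polynomial prod(1+t^d_i).
Expanding: b_0=1, b_2=1, b_3=1, b_4=1, b_5=1, b_6=1, b_7=1, b_9=1.
b_5 = 1

1


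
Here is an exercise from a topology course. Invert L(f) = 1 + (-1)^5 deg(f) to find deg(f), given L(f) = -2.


L(f) = 1 + (-1)^5 deg(f) on S^5.
-2 = 1 + (-1)^5 * deg(f)
(-1)^5 * deg(f) = -3
deg(f) = 3

3


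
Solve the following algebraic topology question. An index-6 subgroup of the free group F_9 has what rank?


Nielsen-Schreier: an index-n subgroup of F_r is free of rank 1 + n(r-1).
Equivalently: chi(cover) = n*chi(base); chi(vee_r S^1) = 1 - 9 = -8.
chi(E) = 6*(-8) = -48; rank = 1 - chi(E) = 1 - (-48) = 49.
rank = 1 + 6*(9-1) = 1 + 48 = 49

49


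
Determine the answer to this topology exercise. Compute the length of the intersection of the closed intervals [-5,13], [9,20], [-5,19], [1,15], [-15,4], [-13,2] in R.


Intersection = [max(a_i), min(b_i)] = [9, 2].
Since 9 > 2, the intersection is empty.
Length = 0

0


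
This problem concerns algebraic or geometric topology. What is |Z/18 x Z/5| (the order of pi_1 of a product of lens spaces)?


pi_1(X x Y) = pi_1(X) x pi_1(Y).
pi_1(L(18,1)) = Z/18, pi_1(L(5,1)) = Z/5.
|Z/18 x Z/5| = 18 * 5 = 90

90


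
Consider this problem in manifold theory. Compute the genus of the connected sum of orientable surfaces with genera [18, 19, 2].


Genus is additive under connected sum of orientable surfaces.
g = 18 + 19 + 2 = 39

39


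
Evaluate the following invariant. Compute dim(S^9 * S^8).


Join of spheres: S^m * S^n = S^{m+n+1}.
dim = 9 + 8 + 1 = 18

18


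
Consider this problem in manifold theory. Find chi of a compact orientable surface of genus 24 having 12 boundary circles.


For a compact orientable surface with genus g and b boundary components: chi = 2 - 2g - b.
chi = 2 - 2*24 - 12 = 2 - 48 - 12 = -58

-58


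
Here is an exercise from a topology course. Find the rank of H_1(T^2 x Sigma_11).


pi_1(A x B) = pi_1(A) x pi_1(B); rank of abelianization = b_1.
b_1(T^2) = 2, b_1(Sigma_11) = 2*11 = 22.
b_1(product) = 2 + 22 = 24

24


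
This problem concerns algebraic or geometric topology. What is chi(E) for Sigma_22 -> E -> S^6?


chi(S^6) = 2 (n even), chi(Sigma_22) = 2 - 2*22 = -42.
chi(E) = 2 * (-42) = -84

-84


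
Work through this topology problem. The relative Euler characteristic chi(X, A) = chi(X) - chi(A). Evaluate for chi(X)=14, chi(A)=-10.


Relative Euler characteristic: chi(X, A) = chi(X) - chi(A).
= 14 - (-10) = 24

24


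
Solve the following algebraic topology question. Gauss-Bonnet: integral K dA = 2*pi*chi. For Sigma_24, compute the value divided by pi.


Gauss-Bonnet: integral K dA = 2*pi*chi(M).
chi(Sigma_24) = 2 - 2*24 = -46.
(integral K dA)/pi = 2*chi = 2*(-46) = -92

-92


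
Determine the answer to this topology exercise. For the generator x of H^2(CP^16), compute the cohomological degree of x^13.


|x| = 2 in H^*(CP^n).
|x^13| = 13 * |x| = 13 * 2 = 26

26


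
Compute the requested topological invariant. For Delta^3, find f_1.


Delta^3 has 3+1 vertices. A 1-face is a choice of 1+1 vertices.
f_1 = C(3+1, 1+1) = C(4,2) = 6

6


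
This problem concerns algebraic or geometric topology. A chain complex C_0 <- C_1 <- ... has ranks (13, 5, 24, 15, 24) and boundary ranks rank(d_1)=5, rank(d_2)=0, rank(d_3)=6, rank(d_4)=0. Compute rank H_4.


rank H_k = rank(ker d_k) - rank(im d_{k+1}).
rank(ker d_4) = rank(C_4) - rank(d_4) = 24 - 0 = 24.
rank(im d_{4+1}) = 0.
rank H_4 = 24 - 0 = 24

24


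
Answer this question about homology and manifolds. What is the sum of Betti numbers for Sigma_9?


For Sigma_9: b_0 = 1, b_1 = 2g = 18, b_2 = 1.
Total = 1 + 18 + 1 = 20

20


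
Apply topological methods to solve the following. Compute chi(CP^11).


CP^11 has one cell in each even dimension 0, 2, ..., 2*11 (11+1 cells total).
All cells are even-dimensional, so chi = number of cells.
chi = 11 + 1 = 12

12


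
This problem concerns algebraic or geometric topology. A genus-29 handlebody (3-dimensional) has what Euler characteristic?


A genus-g handlebody deformation retracts to a wedge of g circles.
chi(vee_g S^1) = 1 - g.
chi(H_29) = 1 - 29 = -28

-28


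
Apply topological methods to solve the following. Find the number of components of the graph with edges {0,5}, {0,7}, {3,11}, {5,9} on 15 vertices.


Run DFS/union-find over 15 vertices.
V = 15, E = 4.
Number of components = 11

11


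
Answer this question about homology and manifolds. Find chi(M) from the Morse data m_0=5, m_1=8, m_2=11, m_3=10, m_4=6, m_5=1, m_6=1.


Morse theory: chi(M) = sum_k (-1)^k m_k where m_k = #(index-k critical points).
= (5) + (-8) + (11) + (-10) + (6) + (-1) + (1) = 4

4


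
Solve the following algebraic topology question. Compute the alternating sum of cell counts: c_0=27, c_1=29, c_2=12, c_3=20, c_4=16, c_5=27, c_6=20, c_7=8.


chi = sum_k (-1)^k c_k.
= (-1)^0*27 + (-1)^1*29 + (-1)^2*12 + (-1)^3*20 + (-1)^4*16 + (-1)^5*27 + (-1)^6*20 + (-1)^7*8
= (27) + (-29) + (12) + (-20) + (16) + (-27) + (20) + (-8)
= -9

-9


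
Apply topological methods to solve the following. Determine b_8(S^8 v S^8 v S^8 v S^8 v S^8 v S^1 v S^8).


For a wedge of spheres, H_k (k>0) is free on one generator per sphere of dimension k.
Spheres of dimension 8: count = 6.
b_8 = 6

6


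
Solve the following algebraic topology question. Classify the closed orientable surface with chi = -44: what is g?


chi = 2 - 2g for closed orientable surfaces.
-44 = 2 - 2g
2g = 2 - (-44) = 46
g = 23

23


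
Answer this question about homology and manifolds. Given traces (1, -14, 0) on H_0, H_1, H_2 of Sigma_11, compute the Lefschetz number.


L(f) = tr(f_0*) - tr(f_1*) + tr(f_2*).
= 1 - (-14) + (0)
= 15

15


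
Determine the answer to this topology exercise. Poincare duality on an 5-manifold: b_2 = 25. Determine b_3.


Poincare duality for closed orientable n-manifolds: b_k = b_{n-k}.
Here n = 5, so b_3 = b_2 = 25

25


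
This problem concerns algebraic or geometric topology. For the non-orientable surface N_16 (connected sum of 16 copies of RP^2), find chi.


For a non-orientable closed surface with k crosscaps: chi = 2 - k.
Here k = 16.
chi = 2 - 16 = -14

-14


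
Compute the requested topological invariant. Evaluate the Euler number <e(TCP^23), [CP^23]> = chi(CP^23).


For any closed oriented manifold, <e(TM),[M]> = chi(M).
chi(CP^23) = 23+1 = 24

24


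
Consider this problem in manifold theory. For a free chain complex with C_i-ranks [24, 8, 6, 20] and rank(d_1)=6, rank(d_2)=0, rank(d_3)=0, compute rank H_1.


rank H_k = rank(ker d_k) - rank(im d_{k+1}).
rank(ker d_1) = rank(C_1) - rank(d_1) = 8 - 6 = 2.
rank(im d_{1+1}) = 0.
rank H_1 = 2 - 0 = 2

2


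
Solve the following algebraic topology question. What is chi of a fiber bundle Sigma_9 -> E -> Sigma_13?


For a fiber bundle F -> E -> B (with CW structure): chi(E) = chi(B) * chi(F).
chi(Sigma_13) = -24, chi(Sigma_9) = -16.
chi(E) = (-24) * (-16) = 384

384


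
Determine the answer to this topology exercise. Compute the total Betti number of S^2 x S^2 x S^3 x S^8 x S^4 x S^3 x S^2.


Total Betti number is multiplicative under products.
Each S^d (d>=1) has total Betti number 2.
There are 7 sphere factors.
Total = 2^7 = 128

128


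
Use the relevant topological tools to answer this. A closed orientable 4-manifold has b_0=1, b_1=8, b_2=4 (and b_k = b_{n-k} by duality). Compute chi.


By Poincare duality b_k = b_{4-k}, so full Betti numbers: b_0=1, b_1=8, b_2=4, b_3=8, b_4=1.
chi = sum (-1)^k b_k = -10

-10


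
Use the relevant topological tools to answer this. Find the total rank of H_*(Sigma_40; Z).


For Sigma_40: b_0 = 1, b_1 = 2g = 80, b_2 = 1.
Total = 1 + 80 + 1 = 82

82


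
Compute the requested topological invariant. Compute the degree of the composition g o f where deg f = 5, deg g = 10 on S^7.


Degree is multiplicative under composition: deg(g o f) = deg(g) * deg(f).
= 10 * 5 = 50

50


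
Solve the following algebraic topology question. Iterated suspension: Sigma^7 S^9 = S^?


Each suspension raises dimension by 1: Sigma S^n = S^{n+1}.
Sigma^7 S^9 = S^{9+7} = S^16

16


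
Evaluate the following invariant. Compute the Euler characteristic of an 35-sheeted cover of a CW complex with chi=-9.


For a finite covering: chi(E) = (number of sheets) * chi(B).
chi(E) = 35 * (-9) = -315

-315


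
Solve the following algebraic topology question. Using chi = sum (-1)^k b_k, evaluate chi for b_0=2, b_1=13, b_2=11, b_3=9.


chi = sum_k (-1)^k b_k.
= (2) + (-13) + (11) + (-9)
= -9

-9


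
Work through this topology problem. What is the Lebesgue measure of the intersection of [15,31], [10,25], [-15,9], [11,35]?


Intersection = [max(a_i), min(b_i)] = [15, 9].
Since 15 > 9, the intersection is empty.
Length = 0

0


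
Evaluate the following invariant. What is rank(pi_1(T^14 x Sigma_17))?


pi_1(A x B) = pi_1(A) x pi_1(B); rank of abelianization = b_1.
b_1(T^14) = 14, b_1(Sigma_17) = 2*17 = 34.
b_1(product) = 14 + 34 = 48

48


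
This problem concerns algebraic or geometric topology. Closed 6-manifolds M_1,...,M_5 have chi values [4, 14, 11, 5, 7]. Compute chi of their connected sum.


For n-manifolds: chi(A#B) = chi(A) + chi(B) - chi(S^6).
chi(S^6) = 1 + (-1)^6 = 2.
chi(#) = (sum chi_i) - (5-1)*chi(S^6) = 41 - 4*2 = 33

33


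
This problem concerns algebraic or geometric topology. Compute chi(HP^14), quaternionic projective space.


HP^14 has one cell in each dimension 0, 4, ..., 4*14 (14+1 cells, all even-dim).
chi = 14 + 1 = 15

15


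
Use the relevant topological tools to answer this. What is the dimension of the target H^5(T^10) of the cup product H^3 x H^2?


Cup product: H^p x H^q -> H^{p+q}; here p+q = 3+2 = 5.
rank H^k(T^n) = C(n,k).
C(10,5) = 252

252


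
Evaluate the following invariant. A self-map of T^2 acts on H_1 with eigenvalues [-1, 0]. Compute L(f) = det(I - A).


For a torus self-map: L(f) = det(I - A) where A acts on H_1.
L(f) = (1--1) * (1-0) = 2 * 1 = 2

2


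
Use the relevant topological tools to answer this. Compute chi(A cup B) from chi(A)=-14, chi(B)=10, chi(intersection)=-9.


chi(A cup B) = chi(A) + chi(B) - chi(A cap B)
= -14 + (10) - (-9)
= 5

5


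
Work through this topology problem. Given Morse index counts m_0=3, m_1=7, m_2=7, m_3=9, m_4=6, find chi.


Morse theory: chi(M) = sum_k (-1)^k m_k where m_k = #(index-k critical points).
= (3) + (-7) + (7) + (-9) + (6) = 0

0


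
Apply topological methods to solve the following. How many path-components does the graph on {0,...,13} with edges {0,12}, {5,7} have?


Run DFS/union-find over 14 vertices.
V = 14, E = 2.
Number of components = 12

12


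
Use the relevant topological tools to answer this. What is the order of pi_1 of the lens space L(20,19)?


pi_1(L(p,q)) = Z/pZ for any q coprime to p.
|pi_1(L(20,19))| = 20

20


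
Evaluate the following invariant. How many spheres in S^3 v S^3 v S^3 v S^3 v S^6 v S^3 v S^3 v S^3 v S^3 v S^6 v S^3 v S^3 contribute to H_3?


For a wedge of spheres, H_k (k>0) is free on one generator per sphere of dimension k.
Spheres of dimension 3: count = 10.
b_3 = 10

10


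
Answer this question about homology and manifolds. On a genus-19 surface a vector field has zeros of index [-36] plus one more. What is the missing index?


Poincare-Hopf: sum of indices = chi(M).
chi(Sigma_19) = 2 - 2*19 = -36.
Sum of known indices = -36.
x = chi - (sum known) = -36 - (-36) = 0

0


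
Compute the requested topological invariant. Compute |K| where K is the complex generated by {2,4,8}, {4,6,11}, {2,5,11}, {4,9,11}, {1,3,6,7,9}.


Each maximal simplex on m vertices has 2^m - 1 nonempty faces.
Take the union (dedupe shared faces).
Total distinct faces = 51

51


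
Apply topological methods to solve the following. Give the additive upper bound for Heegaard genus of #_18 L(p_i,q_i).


Heegaard genus satisfies g(A#B) <= g(A) + g(B).
Each lens space has g = 1.
Upper bound: 18 * 1 = 18

18


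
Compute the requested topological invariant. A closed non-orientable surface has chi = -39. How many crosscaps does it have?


chi = 2 - k for closed non-orientable surfaces with k crosscaps.
-39 = 2 - k
k = 2 - (-39) = 41

41


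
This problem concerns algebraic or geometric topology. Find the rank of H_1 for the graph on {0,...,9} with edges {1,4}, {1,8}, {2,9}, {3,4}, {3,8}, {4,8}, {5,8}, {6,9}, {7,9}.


b_1 = E - V + (number of components).
E = 9, V = 10, components = 3.
b_1 = 9 - 10 + 3 = 2

2


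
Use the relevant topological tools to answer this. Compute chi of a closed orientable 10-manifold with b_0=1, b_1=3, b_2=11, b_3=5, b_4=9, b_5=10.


By Poincare duality b_k = b_{10-k}, so full Betti numbers: b_0=1, b_1=3, b_2=11, b_3=5, b_4=9, b_5=10, b_6=9, b_7=5, b_8=11, b_9=3, b_10=1.
chi = sum (-1)^k b_k = 16

16


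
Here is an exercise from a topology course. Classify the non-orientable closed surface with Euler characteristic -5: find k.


chi = 2 - k for closed non-orientable surfaces with k crosscaps.
-5 = 2 - k
k = 2 - (-5) = 7

7


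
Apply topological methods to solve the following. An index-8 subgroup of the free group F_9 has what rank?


Nielsen-Schreier: an index-n subgroup of F_r is free of rank 1 + n(r-1).
Equivalently: chi(cover) = n*chi(base); chi(vee_r S^1) = 1 - 9 = -8.
chi(E) = 8*(-8) = -64; rank = 1 - chi(E) = 1 - (-64) = 65.
rank = 1 + 8*(9-1) = 1 + 64 = 65

65


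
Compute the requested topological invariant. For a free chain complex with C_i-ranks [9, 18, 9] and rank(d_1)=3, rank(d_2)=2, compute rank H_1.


rank H_k = rank(ker d_k) - rank(im d_{k+1}).
rank(ker d_1) = rank(C_1) - rank(d_1) = 18 - 3 = 15.
rank(im d_{1+1}) = 2.
rank H_1 = 15 - 2 = 13

13
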